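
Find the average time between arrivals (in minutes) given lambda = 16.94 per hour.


Mean interarrival time = 60/lambda = 60/16.94 = 3.54 minutes

3.54 minutes


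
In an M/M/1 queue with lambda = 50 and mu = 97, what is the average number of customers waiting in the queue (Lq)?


rho = 50/97; Lq = rho^2/(1-rho) = 0.55

0.55


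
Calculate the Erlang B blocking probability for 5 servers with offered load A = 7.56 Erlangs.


B(N,A) = (A^N/N!) / sum(A^k/k!, k=0..N) with N=5, A=7.56 = 0.4563

0.4563


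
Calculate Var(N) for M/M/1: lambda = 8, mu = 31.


rho = 8/31; Var(N) = rho/(1-rho)^2 = 0.47

0.47


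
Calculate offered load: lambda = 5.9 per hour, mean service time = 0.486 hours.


Offered load a = lambda * E[S] = 5.9 * 0.486 = 2.87 Erlangs

2.87 Erlangs


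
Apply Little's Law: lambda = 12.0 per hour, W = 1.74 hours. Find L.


L = lambda * W = 12.0 * 1.74 = 20.88

20.88


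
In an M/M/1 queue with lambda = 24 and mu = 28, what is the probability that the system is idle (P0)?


P0 = 1 - rho = 1 - 24/28 = 0.1429

0.1429


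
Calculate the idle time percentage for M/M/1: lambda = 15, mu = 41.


Idle fraction = (1 - rho) * 100 = (1 - 15/41) * 100 = 63.4%

63.4%


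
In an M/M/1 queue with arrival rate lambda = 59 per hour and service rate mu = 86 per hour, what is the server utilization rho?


rho = lambda/mu = 59/86 = 0.686

0.686


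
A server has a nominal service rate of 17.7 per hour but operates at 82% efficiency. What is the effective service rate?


Effective rate = mu * efficiency = 17.7 * 0.82 = 14.51 per hour

14.51 per hour


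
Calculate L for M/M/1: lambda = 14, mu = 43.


rho = 14/43; L = rho/(1-rho) = 0.48

0.48


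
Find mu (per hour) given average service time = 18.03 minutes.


mu = 60 / avg_service_time = 60 / 18.03 = 3.33 per hour

3.33 per hour


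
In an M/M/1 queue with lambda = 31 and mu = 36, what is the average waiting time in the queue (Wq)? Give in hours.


rho = 31/36; Wq = rho/(mu - lambda) = 0.1722 hours

0.1722 hours


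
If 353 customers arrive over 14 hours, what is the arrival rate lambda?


lambda = total arrivals / time = 353 / 14 = 25.21 per hour

25.21 per hour


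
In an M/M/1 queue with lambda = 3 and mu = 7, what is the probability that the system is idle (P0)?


P0 = 1 - rho = 1 - 3/7 = 0.5714

0.5714


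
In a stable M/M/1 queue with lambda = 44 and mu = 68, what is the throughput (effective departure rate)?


For a stable queue (lambda < mu), throughput = lambda = 44 per hour

44 per hour


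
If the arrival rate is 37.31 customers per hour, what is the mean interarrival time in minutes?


Mean interarrival time = 60/lambda = 60/37.31 = 1.61 minutes

1.61 minutes


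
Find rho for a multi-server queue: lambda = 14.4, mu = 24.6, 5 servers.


rho = lambda / (c * mu) = 14.4 / (5 * 24.6) = 0.1171

0.1171


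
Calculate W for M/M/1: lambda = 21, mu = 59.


W = 1/(mu - lambda) = 1/(59 - 21) = 0.0263 hours

0.0263 hours


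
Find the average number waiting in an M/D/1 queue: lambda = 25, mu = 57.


M/D/1: Lq = rho^2 / (2*(1-rho)) where rho = 25/57; Lq = 0.17

0.17


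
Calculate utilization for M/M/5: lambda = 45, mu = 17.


rho = lambda/(c*mu) = 45/(5*17) = 0.5294

0.5294


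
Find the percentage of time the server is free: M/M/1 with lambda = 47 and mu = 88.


Idle fraction = (1 - rho) * 100 = (1 - 47/88) * 100 = 46.6%

46.6%


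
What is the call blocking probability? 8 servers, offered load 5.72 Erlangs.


B(N,A) = (A^N/N!) / sum(A^k/k!, k=0..N) with N=8, A=5.72 = 0.1066

0.1066


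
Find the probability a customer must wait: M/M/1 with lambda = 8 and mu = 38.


P(wait) = rho = lambda/mu = 8/38 = 0.2105

0.2105


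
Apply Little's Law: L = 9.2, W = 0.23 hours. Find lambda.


lambda = L / W = 9.2 / 0.23 = 40.0 per hour

40.0 per hour


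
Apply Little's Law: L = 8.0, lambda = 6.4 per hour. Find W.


W = L / lambda = 8.0 / 6.4 = 1.25 hours

1.25 hours


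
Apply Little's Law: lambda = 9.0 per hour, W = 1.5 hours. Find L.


L = lambda * W = 9.0 * 1.5 = 13.5

13.5


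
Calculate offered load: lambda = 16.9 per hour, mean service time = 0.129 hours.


Offered load a = lambda * E[S] = 16.9 * 0.129 = 2.18 Erlangs

2.18 Erlangs


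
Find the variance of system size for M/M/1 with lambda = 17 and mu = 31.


rho = 17/31; Var(N) = rho/(1-rho)^2 = 2.69

2.69


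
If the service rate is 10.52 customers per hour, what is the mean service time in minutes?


Mean service time = 60/mu = 60/10.52 = 5.7 minutes

5.7 minutes


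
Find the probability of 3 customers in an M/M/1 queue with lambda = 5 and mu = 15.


rho = 5/15; P(n) = (1-rho)*rho^n = (1-5/15)*(5/15)^3 = 0.0247

0.0247


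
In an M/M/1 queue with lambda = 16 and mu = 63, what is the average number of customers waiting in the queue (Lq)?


rho = 16/63; Lq = rho^2/(1-rho) = 0.09

0.09


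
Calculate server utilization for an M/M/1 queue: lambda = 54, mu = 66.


rho = lambda/mu = 54/66 = 0.8182

0.8182


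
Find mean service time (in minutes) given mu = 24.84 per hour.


Mean service time = 60/mu = 60/24.84 = 2.42 minutes

2.42 minutes


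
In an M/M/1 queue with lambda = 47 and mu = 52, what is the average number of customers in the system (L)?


rho = 47/52; L = rho/(1-rho) = 9.4

9.4


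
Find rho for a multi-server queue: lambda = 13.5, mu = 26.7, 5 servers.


rho = lambda / (c * mu) = 13.5 / (5 * 26.7) = 0.1011

0.1011


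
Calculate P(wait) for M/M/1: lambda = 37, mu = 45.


P(wait) = rho = lambda/mu = 37/45 = 0.8222

0.8222


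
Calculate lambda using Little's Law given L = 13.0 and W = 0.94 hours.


lambda = L / W = 13.0 / 0.94 = 13.83 per hour

13.83 per hour


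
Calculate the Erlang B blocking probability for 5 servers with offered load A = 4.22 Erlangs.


B(N,A) = (A^N/N!) / sum(A^k/k!, k=0..N) with N=5, A=4.22 = 0.2186

0.2186


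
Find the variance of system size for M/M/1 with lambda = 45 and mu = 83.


rho = 45/83; Var(N) = rho/(1-rho)^2 = 2.59

2.59


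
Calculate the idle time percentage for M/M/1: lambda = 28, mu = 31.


Idle fraction = (1 - rho) * 100 = (1 - 28/31) * 100 = 9.7%

9.7%


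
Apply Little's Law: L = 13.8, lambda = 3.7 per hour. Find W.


W = L / lambda = 13.8 / 3.7 = 3.7297 hours

3.7297 hours


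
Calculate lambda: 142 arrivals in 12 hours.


lambda = total arrivals / time = 142 / 12 = 11.83 per hour

11.83 per hour


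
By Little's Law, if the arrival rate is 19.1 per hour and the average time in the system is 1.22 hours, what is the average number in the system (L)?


L = lambda * W = 19.1 * 1.22 = 23.3

23.3


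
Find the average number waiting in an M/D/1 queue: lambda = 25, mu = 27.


M/D/1: Lq = rho^2 / (2*(1-rho)) where rho = 25/27; Lq = 5.79

5.79


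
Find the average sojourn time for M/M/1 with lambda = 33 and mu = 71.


W = 1/(mu - lambda) = 1/(71 - 33) = 0.0263 hours

0.0263 hours


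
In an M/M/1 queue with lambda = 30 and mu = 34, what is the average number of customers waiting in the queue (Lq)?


rho = 30/34; Lq = rho^2/(1-rho) = 6.62

6.62


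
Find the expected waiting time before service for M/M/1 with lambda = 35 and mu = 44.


rho = 35/44; Wq = rho/(mu - lambda) = 0.0884 hours

0.0884 hours


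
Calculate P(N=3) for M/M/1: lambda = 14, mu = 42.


rho = 14/42; P(n) = (1-rho)*rho^n = (1-14/42)*(14/42)^3 = 0.0247

0.0247


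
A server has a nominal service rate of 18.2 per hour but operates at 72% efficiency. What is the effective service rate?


Effective rate = mu * efficiency = 18.2 * 0.72 = 13.1 per hour

13.1 per hour


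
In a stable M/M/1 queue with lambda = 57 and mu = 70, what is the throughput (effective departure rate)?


For a stable queue (lambda < mu), throughput = lambda = 57 per hour

57 per hour


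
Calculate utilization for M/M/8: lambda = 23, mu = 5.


rho = lambda/(c*mu) = 23/(8*5) = 0.575

0.575


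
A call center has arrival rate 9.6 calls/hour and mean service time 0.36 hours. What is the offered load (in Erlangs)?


Offered load a = lambda * E[S] = 9.6 * 0.36 = 3.46 Erlangs

3.46 Erlangs


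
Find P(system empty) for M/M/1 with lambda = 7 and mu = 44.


P0 = 1 - rho = 1 - 7/44 = 0.8409

0.8409


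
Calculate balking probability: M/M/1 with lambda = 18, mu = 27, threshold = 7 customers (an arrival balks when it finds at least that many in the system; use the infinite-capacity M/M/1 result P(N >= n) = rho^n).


P(N >= 7) = rho^7 = (18/27)^7 = 0.0585

0.0585


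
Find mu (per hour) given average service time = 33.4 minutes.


mu = 60 / avg_service_time = 60 / 33.4 = 1.8 per hour

1.8 per hour


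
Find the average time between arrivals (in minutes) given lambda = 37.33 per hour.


Mean interarrival time = 60/lambda = 60/37.33 = 1.61 minutes

1.61 minutes


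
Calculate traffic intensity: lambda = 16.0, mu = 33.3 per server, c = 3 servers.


rho = lambda / (c * mu) = 16.0 / (3 * 33.3) = 0.1602

0.1602


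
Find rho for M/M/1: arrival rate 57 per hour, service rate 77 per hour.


rho = lambda/mu = 57/77 = 0.7403

0.7403


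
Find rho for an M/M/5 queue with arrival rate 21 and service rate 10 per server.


rho = lambda/(c*mu) = 21/(5*10) = 0.42

0.42


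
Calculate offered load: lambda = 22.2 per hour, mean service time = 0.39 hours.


Offered load a = lambda * E[S] = 22.2 * 0.39 = 8.66 Erlangs

8.66 Erlangs


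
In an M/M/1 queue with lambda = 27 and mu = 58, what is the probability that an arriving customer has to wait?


P(wait) = rho = lambda/mu = 27/58 = 0.4655

0.4655


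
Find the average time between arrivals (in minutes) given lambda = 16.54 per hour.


Mean interarrival time = 60/lambda = 60/16.54 = 3.63 minutes

3.63 minutes


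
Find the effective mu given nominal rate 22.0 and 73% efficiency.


Effective rate = mu * efficiency = 22.0 * 0.73 = 16.06 per hour

16.06 per hour


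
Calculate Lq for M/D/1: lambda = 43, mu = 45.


M/D/1: Lq = rho^2 / (2*(1-rho)) where rho = 43/45; Lq = 10.27

10.27


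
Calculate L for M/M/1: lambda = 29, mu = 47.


rho = 29/47; L = rho/(1-rho) = 1.61

1.61


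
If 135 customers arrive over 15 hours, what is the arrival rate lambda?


lambda = total arrivals / time = 135 / 15 = 9.0 per hour

9.0 per hour


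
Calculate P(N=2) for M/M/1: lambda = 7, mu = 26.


rho = 7/26; P(n) = (1-rho)*rho^n = (1-7/26)*(7/26)^2 = 0.053

0.053


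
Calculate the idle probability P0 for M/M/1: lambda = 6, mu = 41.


P0 = 1 - rho = 1 - 6/41 = 0.8537

0.8537


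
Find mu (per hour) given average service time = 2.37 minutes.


mu = 60 / avg_service_time = 60 / 2.37 = 25.32 per hour

25.32 per hour


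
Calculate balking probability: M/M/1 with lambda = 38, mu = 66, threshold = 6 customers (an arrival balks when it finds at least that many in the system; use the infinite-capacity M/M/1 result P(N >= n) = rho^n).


P(N >= 6) = rho^6 = (38/66)^6 = 0.0364

0.0364


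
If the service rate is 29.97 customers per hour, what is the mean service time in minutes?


Mean service time = 60/mu = 60/29.97 = 2.0 minutes

2.0 minutes


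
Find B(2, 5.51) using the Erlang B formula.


B(N,A) = (A^N/N!) / sum(A^k/k!, k=0..N) with N=2, A=5.51 = 0.6999

0.6999


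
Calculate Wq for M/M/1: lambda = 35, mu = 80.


rho = 35/80; Wq = rho/(mu - lambda) = 0.0097 hours

0.0097 hours


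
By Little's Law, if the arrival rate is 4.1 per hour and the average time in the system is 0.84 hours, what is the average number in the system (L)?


L = lambda * W = 4.1 * 0.84 = 3.44

3.44


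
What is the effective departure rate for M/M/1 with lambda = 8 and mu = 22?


For a stable queue (lambda < mu), throughput = lambda = 8 per hour

8 per hour


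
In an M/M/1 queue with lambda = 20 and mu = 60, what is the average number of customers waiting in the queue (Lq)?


rho = 20/60; Lq = rho^2/(1-rho) = 0.17

0.17


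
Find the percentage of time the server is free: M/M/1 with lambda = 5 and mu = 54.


Idle fraction = (1 - rho) * 100 = (1 - 5/54) * 100 = 90.7%

90.7%


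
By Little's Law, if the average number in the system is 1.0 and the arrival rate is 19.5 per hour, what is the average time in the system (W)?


W = L / lambda = 1.0 / 19.5 = 0.0513 hours

0.0513 hours


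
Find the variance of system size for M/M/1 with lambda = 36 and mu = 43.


rho = 36/43; Var(N) = rho/(1-rho)^2 = 31.59

31.59


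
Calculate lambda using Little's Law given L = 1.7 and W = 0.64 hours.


lambda = L / W = 1.7 / 0.64 = 2.66 per hour

2.66 per hour


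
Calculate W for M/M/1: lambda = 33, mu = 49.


W = 1/(mu - lambda) = 1/(49 - 33) = 0.0625 hours

0.0625 hours


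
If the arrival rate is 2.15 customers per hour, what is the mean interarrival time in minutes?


Mean interarrival time = 60/lambda = 60/2.15 = 27.91 minutes

27.91 minutes


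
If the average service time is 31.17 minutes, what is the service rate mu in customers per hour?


mu = 60 / avg_service_time = 60 / 31.17 = 1.92 per hour

1.92 per hour


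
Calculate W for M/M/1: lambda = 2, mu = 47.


W = 1/(mu - lambda) = 1/(47 - 2) = 0.0222 hours

0.0222 hours


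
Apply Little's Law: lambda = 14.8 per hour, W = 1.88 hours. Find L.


L = lambda * W = 14.8 * 1.88 = 27.82

27.82


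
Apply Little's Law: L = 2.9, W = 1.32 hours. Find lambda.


lambda = L / W = 2.9 / 1.32 = 2.2 per hour

2.2 per hour


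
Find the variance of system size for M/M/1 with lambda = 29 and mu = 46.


rho = 29/46; Var(N) = rho/(1-rho)^2 = 4.62

4.62


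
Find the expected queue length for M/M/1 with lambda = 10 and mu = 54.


rho = 10/54; Lq = rho^2/(1-rho) = 0.04

0.04


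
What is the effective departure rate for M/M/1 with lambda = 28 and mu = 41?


For a stable queue (lambda < mu), throughput = lambda = 28 per hour

28 per hour


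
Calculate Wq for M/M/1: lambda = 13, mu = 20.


rho = 13/20; Wq = rho/(mu - lambda) = 0.0929 hours

0.0929 hours


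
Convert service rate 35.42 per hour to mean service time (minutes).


Mean service time = 60/mu = 60/35.42 = 1.69 minutes

1.69 minutes


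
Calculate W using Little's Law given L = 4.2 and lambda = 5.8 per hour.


W = L / lambda = 4.2 / 5.8 = 0.7241 hours

0.7241 hours


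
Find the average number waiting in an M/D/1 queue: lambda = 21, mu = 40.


M/D/1: Lq = rho^2 / (2*(1-rho)) where rho = 21/40; Lq = 0.29

0.29


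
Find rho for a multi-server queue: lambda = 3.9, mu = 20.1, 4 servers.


rho = lambda / (c * mu) = 3.9 / (4 * 20.1) = 0.0485

0.0485


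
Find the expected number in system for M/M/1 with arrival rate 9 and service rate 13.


rho = 9/13; L = rho/(1-rho) = 2.25

2.25


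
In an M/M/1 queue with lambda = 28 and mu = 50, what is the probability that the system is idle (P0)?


P0 = 1 - rho = 1 - 28/50 = 0.44

0.44


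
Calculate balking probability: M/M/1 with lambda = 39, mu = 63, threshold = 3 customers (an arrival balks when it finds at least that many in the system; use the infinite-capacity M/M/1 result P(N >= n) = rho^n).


P(N >= 3) = rho^3 = (39/63)^3 = 0.2372

0.2372


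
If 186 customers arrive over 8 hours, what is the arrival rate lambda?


lambda = total arrivals / time = 186 / 8 = 23.25 per hour

23.25 per hour


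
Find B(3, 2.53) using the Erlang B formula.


B(N,A) = (A^N/N!) / sum(A^k/k!, k=0..N) with N=3, A=2.53 = 0.2862

0.2862


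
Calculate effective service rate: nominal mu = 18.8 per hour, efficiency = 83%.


Effective rate = mu * efficiency = 18.8 * 0.83 = 15.6 per hour

15.6 per hour


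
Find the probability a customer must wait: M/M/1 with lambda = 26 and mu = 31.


P(wait) = rho = lambda/mu = 26/31 = 0.8387

0.8387


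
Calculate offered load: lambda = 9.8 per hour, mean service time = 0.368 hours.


Offered load a = lambda * E[S] = 9.8 * 0.368 = 3.61 Erlangs

3.61 Erlangs


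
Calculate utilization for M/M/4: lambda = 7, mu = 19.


rho = lambda/(c*mu) = 7/(4*19) = 0.0921

0.0921


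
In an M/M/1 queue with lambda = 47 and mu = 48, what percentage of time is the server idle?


Idle fraction = (1 - rho) * 100 = (1 - 47/48) * 100 = 2.1%

2.1%


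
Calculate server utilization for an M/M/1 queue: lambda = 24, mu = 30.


rho = lambda/mu = 24/30 = 0.8

0.8


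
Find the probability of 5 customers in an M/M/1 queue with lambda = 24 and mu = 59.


rho = 24/59; P(n) = (1-rho)*rho^n = (1-24/59)*(24/59)^5 = 0.0066

0.0066


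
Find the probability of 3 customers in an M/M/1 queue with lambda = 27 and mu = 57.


rho = 27/57; P(n) = (1-rho)*rho^n = (1-27/57)*(27/57)^3 = 0.0559

0.0559


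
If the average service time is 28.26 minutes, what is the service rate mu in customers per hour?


mu = 60 / avg_service_time = 60 / 28.26 = 2.12 per hour

2.12 per hour


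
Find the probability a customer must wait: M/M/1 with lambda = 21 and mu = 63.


P(wait) = rho = lambda/mu = 21/63 = 0.3333

0.3333


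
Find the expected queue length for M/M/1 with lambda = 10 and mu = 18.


rho = 10/18; Lq = rho^2/(1-rho) = 0.69

0.69


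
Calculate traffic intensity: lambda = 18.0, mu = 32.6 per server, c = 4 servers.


rho = lambda / (c * mu) = 18.0 / (4 * 32.6) = 0.138

0.138


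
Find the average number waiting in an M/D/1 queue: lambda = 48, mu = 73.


M/D/1: Lq = rho^2 / (2*(1-rho)) where rho = 48/73; Lq = 0.63

0.63


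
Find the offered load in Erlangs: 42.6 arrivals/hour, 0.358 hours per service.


Offered load a = lambda * E[S] = 42.6 * 0.358 = 15.25 Erlangs

15.25 Erlangs


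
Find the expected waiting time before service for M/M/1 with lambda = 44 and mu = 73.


rho = 44/73; Wq = rho/(mu - lambda) = 0.0208 hours

0.0208 hours


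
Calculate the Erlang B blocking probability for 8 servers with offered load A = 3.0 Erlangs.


B(N,A) = (A^N/N!) / sum(A^k/k!, k=0..N) with N=8, A=3.0 = 0.0081

0.0081


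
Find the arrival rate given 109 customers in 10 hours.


lambda = total arrivals / time = 109 / 10 = 10.9 per hour

10.9 per hour


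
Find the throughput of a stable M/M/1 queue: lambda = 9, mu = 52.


For a stable queue (lambda < mu), throughput = lambda = 9 per hour

9 per hour


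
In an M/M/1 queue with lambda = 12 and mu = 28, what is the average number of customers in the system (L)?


rho = 12/28; L = rho/(1-rho) = 0.75

0.75


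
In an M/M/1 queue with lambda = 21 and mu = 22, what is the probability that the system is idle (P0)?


P0 = 1 - rho = 1 - 21/22 = 0.0455

0.0455


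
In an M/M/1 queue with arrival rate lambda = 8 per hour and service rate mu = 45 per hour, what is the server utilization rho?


rho = lambda/mu = 8/45 = 0.1778

0.1778


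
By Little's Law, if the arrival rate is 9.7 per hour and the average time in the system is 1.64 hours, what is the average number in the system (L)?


L = lambda * W = 9.7 * 1.64 = 15.91

15.91


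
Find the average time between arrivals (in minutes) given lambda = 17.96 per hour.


Mean interarrival time = 60/lambda = 60/17.96 = 3.34 minutes

3.34 minutes


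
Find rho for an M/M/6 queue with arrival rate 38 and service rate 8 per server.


rho = lambda/(c*mu) = 38/(6*8) = 0.7917

0.7917


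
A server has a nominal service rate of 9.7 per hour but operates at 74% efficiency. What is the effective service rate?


Effective rate = mu * efficiency = 9.7 * 0.74 = 7.18 per hour

7.18 per hour


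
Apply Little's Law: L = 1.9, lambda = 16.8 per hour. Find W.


W = L / lambda = 1.9 / 16.8 = 0.1131 hours

0.1131 hours


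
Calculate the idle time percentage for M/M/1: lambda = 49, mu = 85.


Idle fraction = (1 - rho) * 100 = (1 - 49/85) * 100 = 42.4%

42.4%


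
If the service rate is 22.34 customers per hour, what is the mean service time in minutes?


Mean service time = 60/mu = 60/22.34 = 2.69 minutes

2.69 minutes


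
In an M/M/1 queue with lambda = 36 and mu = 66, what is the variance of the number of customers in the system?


rho = 36/66; Var(N) = rho/(1-rho)^2 = 2.64

2.64


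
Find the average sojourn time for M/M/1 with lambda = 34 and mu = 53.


W = 1/(mu - lambda) = 1/(53 - 34) = 0.0526 hours

0.0526 hours


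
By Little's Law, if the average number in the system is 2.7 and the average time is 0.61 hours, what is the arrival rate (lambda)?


lambda = L / W = 2.7 / 0.61 = 4.43 per hour

4.43 per hour


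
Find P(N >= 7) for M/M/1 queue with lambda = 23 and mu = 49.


P(N >= 7) = rho^7 = (23/49)^7 = 0.005

0.005


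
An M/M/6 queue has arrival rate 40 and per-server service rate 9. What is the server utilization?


rho = lambda/(c*mu) = 40/(6*9) = 0.7407

0.7407


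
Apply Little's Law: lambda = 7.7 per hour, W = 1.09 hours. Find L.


L = lambda * W = 7.7 * 1.09 = 8.39

8.39


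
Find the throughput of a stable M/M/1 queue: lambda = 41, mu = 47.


For a stable queue (lambda < mu), throughput = lambda = 41 per hour

41 per hour


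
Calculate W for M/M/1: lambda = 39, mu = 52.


W = 1/(mu - lambda) = 1/(52 - 39) = 0.0769 hours

0.0769 hours


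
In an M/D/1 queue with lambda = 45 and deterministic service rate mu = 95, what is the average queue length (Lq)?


M/D/1: Lq = rho^2 / (2*(1-rho)) where rho = 45/95; Lq = 0.21

0.21


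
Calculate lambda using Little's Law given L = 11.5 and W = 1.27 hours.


lambda = L / W = 11.5 / 1.27 = 9.06 per hour

9.06 per hour


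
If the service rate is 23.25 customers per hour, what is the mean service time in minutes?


Mean service time = 60/mu = 60/23.25 = 2.58 minutes

2.58 minutes


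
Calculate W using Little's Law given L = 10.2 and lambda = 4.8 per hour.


W = L / lambda = 10.2 / 4.8 = 2.125 hours

2.125 hours


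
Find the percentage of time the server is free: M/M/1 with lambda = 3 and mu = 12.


Idle fraction = (1 - rho) * 100 = (1 - 3/12) * 100 = 75.0%

75.0%


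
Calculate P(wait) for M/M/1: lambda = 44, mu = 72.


P(wait) = rho = lambda/mu = 44/72 = 0.6111

0.6111


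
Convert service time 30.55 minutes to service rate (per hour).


mu = 60 / avg_service_time = 60 / 30.55 = 1.96 per hour

1.96 per hour


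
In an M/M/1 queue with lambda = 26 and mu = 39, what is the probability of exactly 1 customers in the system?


rho = 26/39; P(n) = (1-rho)*rho^n = (1-26/39)*(26/39)^1 = 0.2222

0.2222


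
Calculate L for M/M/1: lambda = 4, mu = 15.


rho = 4/15; L = rho/(1-rho) = 0.36

0.36


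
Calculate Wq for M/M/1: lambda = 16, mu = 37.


rho = 16/37; Wq = rho/(mu - lambda) = 0.0206 hours

0.0206 hours


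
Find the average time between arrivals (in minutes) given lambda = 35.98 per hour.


Mean interarrival time = 60/lambda = 60/35.98 = 1.67 minutes

1.67 minutes


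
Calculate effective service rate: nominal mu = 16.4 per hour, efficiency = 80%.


Effective rate = mu * efficiency = 16.4 * 0.8 = 13.12 per hour

13.12 per hour


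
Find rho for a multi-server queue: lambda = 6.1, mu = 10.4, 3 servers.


rho = lambda / (c * mu) = 6.1 / (3 * 10.4) = 0.1955

0.1955


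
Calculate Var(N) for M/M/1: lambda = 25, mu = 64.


rho = 25/64; Var(N) = rho/(1-rho)^2 = 1.05

1.05


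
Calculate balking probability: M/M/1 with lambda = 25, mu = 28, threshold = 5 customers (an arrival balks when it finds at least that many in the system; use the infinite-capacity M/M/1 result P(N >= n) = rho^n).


P(N >= 5) = rho^5 = (25/28)^5 = 0.5674

0.5674


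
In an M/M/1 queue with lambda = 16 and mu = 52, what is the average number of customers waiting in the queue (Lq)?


rho = 16/52; Lq = rho^2/(1-rho) = 0.14

0.14


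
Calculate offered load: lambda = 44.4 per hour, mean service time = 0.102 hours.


Offered load a = lambda * E[S] = 44.4 * 0.102 = 4.53 Erlangs

4.53 Erlangs


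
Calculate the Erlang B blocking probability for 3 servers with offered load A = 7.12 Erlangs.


B(N,A) = (A^N/N!) / sum(A^k/k!, k=0..N) with N=3, A=7.12 = 0.6425

0.6425


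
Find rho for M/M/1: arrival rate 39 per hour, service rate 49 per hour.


rho = lambda/mu = 39/49 = 0.7959

0.7959


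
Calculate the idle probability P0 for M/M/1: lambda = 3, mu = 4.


P0 = 1 - rho = 1 - 3/4 = 0.25

0.25


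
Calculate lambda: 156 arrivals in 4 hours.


lambda = total arrivals / time = 156 / 4 = 39.0 per hour

39.0 per hour


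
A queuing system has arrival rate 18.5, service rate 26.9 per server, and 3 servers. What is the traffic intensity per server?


rho = lambda / (c * mu) = 18.5 / (3 * 26.9) = 0.2292

0.2292


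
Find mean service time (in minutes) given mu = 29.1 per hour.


Mean service time = 60/mu = 60/29.1 = 2.06 minutes

2.06 minutes


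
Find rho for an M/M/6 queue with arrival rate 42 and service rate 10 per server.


rho = lambda/(c*mu) = 42/(6*10) = 0.7

0.7


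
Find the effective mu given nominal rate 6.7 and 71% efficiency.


Effective rate = mu * efficiency = 6.7 * 0.71 = 4.76 per hour

4.76 per hour


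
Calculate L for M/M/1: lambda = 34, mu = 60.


rho = 34/60; L = rho/(1-rho) = 1.31

1.31


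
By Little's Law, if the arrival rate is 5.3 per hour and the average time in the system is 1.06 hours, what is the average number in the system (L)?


L = lambda * W = 5.3 * 1.06 = 5.62

5.62


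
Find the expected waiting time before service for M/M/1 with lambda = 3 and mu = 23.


rho = 3/23; Wq = rho/(mu - lambda) = 0.0065 hours

0.0065 hours


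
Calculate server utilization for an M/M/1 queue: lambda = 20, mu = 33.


rho = lambda/mu = 20/33 = 0.6061

0.6061


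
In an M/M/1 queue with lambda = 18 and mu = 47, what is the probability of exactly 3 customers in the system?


rho = 18/47; P(n) = (1-rho)*rho^n = (1-18/47)*(18/47)^3 = 0.0347

0.0347


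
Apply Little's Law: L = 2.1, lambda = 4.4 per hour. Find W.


W = L / lambda = 2.1 / 4.4 = 0.4773 hours

0.4773 hours


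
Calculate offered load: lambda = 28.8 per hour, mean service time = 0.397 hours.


Offered load a = lambda * E[S] = 28.8 * 0.397 = 11.43 Erlangs

11.43 Erlangs


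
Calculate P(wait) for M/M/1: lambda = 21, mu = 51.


P(wait) = rho = lambda/mu = 21/51 = 0.4118

0.4118


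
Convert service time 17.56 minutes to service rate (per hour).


mu = 60 / avg_service_time = 60 / 17.56 = 3.42 per hour

3.42 per hour


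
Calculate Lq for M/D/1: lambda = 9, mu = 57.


M/D/1: Lq = rho^2 / (2*(1-rho)) where rho = 9/57; Lq = 0.01

0.01


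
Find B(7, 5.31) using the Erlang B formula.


B(N,A) = (A^N/N!) / sum(A^k/k!, k=0..N) with N=7, A=5.31 = 0.1402

0.1402


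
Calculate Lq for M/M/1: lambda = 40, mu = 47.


rho = 40/47; Lq = rho^2/(1-rho) = 4.86

4.86


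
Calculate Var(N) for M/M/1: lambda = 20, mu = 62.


rho = 20/62; Var(N) = rho/(1-rho)^2 = 0.7

0.7


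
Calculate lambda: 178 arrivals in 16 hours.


lambda = total arrivals / time = 178 / 16 = 11.13 per hour

11.13 per hour


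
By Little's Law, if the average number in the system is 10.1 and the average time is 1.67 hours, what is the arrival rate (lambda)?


lambda = L / W = 10.1 / 1.67 = 6.05 per hour

6.05 per hour


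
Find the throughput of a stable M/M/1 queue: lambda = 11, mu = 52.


For a stable queue (lambda < mu), throughput = lambda = 11 per hour

11 per hour


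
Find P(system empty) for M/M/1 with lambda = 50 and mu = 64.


P0 = 1 - rho = 1 - 50/64 = 0.2188

0.2188


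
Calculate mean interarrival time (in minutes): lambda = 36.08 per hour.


Mean interarrival time = 60/lambda = 60/36.08 = 1.66 minutes

1.66 minutes


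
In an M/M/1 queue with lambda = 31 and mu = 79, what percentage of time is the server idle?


Idle fraction = (1 - rho) * 100 = (1 - 31/79) * 100 = 60.8%

60.8%


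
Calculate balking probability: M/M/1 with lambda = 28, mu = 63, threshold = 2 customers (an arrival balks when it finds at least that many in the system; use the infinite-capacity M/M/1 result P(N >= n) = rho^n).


P(N >= 2) = rho^2 = (28/63)^2 = 0.1975

0.1975


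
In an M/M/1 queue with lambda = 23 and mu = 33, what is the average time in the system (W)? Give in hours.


W = 1/(mu - lambda) = 1/(33 - 23) = 0.1 hours

0.1 hours


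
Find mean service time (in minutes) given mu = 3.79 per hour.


Mean service time = 60/mu = 60/3.79 = 15.83 minutes

15.83 minutes


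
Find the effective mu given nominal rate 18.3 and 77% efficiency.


Effective rate = mu * efficiency = 18.3 * 0.77 = 14.09 per hour

14.09 per hour


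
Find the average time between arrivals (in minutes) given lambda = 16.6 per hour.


Mean interarrival time = 60/lambda = 60/16.6 = 3.61 minutes

3.61 minutes


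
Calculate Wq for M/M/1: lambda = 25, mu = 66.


rho = 25/66; Wq = rho/(mu - lambda) = 0.0092 hours

0.0092 hours


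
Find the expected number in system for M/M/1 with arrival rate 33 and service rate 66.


rho = 33/66; L = rho/(1-rho) = 1.0

1.0


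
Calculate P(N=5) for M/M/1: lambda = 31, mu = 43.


rho = 31/43; P(n) = (1-rho)*rho^n = (1-31/43)*(31/43)^5 = 0.0543

0.0543


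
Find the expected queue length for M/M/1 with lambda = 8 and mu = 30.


rho = 8/30; Lq = rho^2/(1-rho) = 0.1

0.1


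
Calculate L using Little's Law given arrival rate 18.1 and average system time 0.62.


L = lambda * W = 18.1 * 0.62 = 11.22

11.22


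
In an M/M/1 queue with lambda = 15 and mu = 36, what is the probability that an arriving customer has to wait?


P(wait) = rho = lambda/mu = 15/36 = 0.4167

0.4167


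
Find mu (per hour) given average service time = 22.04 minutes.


mu = 60 / avg_service_time = 60 / 22.04 = 2.72 per hour

2.72 per hour


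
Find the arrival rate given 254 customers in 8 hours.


lambda = total arrivals / time = 254 / 8 = 31.75 per hour

31.75 per hour


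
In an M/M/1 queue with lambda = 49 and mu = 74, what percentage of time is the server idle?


Idle fraction = (1 - rho) * 100 = (1 - 49/74) * 100 = 33.8%

33.8%


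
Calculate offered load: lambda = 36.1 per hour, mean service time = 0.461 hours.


Offered load a = lambda * E[S] = 36.1 * 0.461 = 16.64 Erlangs

16.64 Erlangs


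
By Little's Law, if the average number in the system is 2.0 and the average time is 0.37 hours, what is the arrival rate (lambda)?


lambda = L / W = 2.0 / 0.37 = 5.41 per hour

5.41 per hour


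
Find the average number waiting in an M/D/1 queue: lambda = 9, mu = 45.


M/D/1: Lq = rho^2 / (2*(1-rho)) where rho = 9/45; Lq = 0.03

0.03


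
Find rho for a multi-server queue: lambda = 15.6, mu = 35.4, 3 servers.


rho = lambda / (c * mu) = 15.6 / (3 * 35.4) = 0.1469

0.1469


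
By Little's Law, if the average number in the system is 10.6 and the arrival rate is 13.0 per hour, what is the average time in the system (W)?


W = L / lambda = 10.6 / 13.0 = 0.8154 hours

0.8154 hours


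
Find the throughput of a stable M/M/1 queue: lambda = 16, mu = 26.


For a stable queue (lambda < mu), throughput = lambda = 16 per hour

16 per hour


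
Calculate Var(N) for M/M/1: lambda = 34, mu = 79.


rho = 34/79; Var(N) = rho/(1-rho)^2 = 1.33

1.33


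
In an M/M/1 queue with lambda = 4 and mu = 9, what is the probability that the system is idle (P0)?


P0 = 1 - rho = 1 - 4/9 = 0.5556

0.5556


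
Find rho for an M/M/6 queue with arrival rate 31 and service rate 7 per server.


rho = lambda/(c*mu) = 31/(6*7) = 0.7381

0.7381


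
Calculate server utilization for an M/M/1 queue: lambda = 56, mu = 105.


rho = lambda/mu = 56/105 = 0.5333

0.5333


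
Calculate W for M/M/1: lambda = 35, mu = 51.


W = 1/(mu - lambda) = 1/(51 - 35) = 0.0625 hours

0.0625 hours


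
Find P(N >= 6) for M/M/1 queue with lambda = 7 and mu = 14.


P(N >= 6) = rho^6 = (7/14)^6 = 0.0156

0.0156


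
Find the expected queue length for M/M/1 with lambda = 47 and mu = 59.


rho = 47/59; Lq = rho^2/(1-rho) = 3.12

3.12


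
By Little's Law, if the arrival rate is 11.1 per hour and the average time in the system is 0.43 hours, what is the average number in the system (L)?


L = lambda * W = 11.1 * 0.43 = 4.77

4.77


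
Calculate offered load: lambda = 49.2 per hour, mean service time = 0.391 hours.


Offered load a = lambda * E[S] = 49.2 * 0.391 = 19.24 Erlangs

19.24 Erlangs


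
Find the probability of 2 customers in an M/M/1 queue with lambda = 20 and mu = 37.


rho = 20/37; P(n) = (1-rho)*rho^n = (1-20/37)*(20/37)^2 = 0.1342

0.1342


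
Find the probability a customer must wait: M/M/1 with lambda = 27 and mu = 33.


P(wait) = rho = lambda/mu = 27/33 = 0.8182

0.8182


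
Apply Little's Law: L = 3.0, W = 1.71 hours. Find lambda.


lambda = L / W = 3.0 / 1.71 = 1.75 per hour

1.75 per hour


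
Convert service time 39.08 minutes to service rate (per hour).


mu = 60 / avg_service_time = 60 / 39.08 = 1.54 per hour

1.54 per hour


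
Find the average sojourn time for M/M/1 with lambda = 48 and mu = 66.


W = 1/(mu - lambda) = 1/(66 - 48) = 0.0556 hours

0.0556 hours


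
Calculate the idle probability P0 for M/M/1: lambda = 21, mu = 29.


P0 = 1 - rho = 1 - 21/29 = 0.2759

0.2759


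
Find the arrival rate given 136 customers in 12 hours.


lambda = total arrivals / time = 136 / 12 = 11.33 per hour

11.33 per hour


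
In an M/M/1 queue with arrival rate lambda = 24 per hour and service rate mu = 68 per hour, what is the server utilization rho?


rho = lambda/mu = 24/68 = 0.3529

0.3529


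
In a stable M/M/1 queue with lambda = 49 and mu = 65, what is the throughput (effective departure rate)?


For a stable queue (lambda < mu), throughput = lambda = 49 per hour

49 per hour


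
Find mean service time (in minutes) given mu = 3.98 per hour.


Mean service time = 60/mu = 60/3.98 = 15.08 minutes

15.08 minutes


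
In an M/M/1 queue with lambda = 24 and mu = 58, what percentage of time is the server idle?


Idle fraction = (1 - rho) * 100 = (1 - 24/58) * 100 = 58.6%

58.6%


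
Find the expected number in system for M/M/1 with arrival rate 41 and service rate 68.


rho = 41/68; L = rho/(1-rho) = 1.52

1.52


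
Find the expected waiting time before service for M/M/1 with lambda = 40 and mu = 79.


rho = 40/79; Wq = rho/(mu - lambda) = 0.013 hours

0.013 hours


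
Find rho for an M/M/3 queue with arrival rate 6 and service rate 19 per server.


rho = lambda/(c*mu) = 6/(3*19) = 0.1053

0.1053


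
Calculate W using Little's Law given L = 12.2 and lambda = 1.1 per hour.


W = L / lambda = 12.2 / 1.1 = 11.0909 hours

11.0909 hours


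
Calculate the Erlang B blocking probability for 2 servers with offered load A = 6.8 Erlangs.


B(N,A) = (A^N/N!) / sum(A^k/k!, k=0..N) with N=2, A=6.8 = 0.7477

0.7477


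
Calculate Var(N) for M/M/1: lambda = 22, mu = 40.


rho = 22/40; Var(N) = rho/(1-rho)^2 = 2.72

2.72


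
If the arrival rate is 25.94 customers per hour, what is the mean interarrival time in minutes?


Mean interarrival time = 60/lambda = 60/25.94 = 2.31 minutes

2.31 minutes


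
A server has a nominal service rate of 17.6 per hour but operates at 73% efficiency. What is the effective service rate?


Effective rate = mu * efficiency = 17.6 * 0.73 = 12.85 per hour

12.85 per hour


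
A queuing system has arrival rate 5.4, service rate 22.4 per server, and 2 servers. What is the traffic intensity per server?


rho = lambda / (c * mu) = 5.4 / (2 * 22.4) = 0.1205

0.1205


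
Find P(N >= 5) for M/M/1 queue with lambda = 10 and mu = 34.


P(N >= 5) = rho^5 = (10/34)^5 = 0.0022

0.0022


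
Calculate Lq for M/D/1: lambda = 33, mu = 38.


M/D/1: Lq = rho^2 / (2*(1-rho)) where rho = 33/38; Lq = 2.87

2.87


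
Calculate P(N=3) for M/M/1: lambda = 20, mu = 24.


rho = 20/24; P(n) = (1-rho)*rho^n = (1-20/24)*(20/24)^3 = 0.0965

0.0965


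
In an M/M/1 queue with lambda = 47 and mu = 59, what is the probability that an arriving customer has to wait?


P(wait) = rho = lambda/mu = 47/59 = 0.7966

0.7966


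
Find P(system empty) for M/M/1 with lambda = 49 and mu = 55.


P0 = 1 - rho = 1 - 49/55 = 0.1091

0.1091


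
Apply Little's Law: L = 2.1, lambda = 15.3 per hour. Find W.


W = L / lambda = 2.1 / 15.3 = 0.1373 hours

0.1373 hours


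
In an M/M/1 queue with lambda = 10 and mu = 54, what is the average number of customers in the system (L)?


rho = 10/54; L = rho/(1-rho) = 0.23

0.23


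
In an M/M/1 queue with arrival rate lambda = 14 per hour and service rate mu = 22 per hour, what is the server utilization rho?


rho = lambda/mu = 14/22 = 0.6364

0.6364


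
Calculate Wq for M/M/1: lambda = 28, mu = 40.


rho = 28/40; Wq = rho/(mu - lambda) = 0.0583 hours

0.0583 hours


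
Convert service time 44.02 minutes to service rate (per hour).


mu = 60 / avg_service_time = 60 / 44.02 = 1.36 per hour

1.36 per hour


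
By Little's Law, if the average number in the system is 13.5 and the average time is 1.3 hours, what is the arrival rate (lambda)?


lambda = L / W = 13.5 / 1.3 = 10.38 per hour

10.38 per hour


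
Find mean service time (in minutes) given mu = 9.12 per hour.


Mean service time = 60/mu = 60/9.12 = 6.58 minutes

6.58 minutes


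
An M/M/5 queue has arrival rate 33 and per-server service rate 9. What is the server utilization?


rho = lambda/(c*mu) = 33/(5*9) = 0.7333

0.7333


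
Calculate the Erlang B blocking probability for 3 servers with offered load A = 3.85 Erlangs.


B(N,A) = (A^N/N!) / sum(A^k/k!, k=0..N) with N=3, A=3.85 = 0.4368

0.4368


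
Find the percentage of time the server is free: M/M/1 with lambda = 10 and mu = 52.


Idle fraction = (1 - rho) * 100 = (1 - 10/52) * 100 = 80.8%

80.8%


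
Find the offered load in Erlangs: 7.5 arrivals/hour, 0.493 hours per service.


Offered load a = lambda * E[S] = 7.5 * 0.493 = 3.7 Erlangs

3.7 Erlangs


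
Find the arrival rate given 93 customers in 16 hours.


lambda = total arrivals / time = 93 / 16 = 5.81 per hour

5.81 per hour


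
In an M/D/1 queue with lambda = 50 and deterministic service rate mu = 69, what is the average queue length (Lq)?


M/D/1: Lq = rho^2 / (2*(1-rho)) where rho = 50/69; Lq = 0.95

0.95


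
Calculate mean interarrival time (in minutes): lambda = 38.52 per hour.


Mean interarrival time = 60/lambda = 60/38.52 = 1.56 minutes

1.56 minutes


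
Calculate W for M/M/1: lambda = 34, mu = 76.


W = 1/(mu - lambda) = 1/(76 - 34) = 0.0238 hours

0.0238 hours


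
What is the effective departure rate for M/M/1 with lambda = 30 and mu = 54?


For a stable queue (lambda < mu), throughput = lambda = 30 per hour

30 per hour


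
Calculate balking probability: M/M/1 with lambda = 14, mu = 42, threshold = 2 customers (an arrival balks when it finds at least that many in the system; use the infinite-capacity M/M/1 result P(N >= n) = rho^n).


P(N >= 2) = rho^2 = (14/42)^2 = 0.1111

0.1111


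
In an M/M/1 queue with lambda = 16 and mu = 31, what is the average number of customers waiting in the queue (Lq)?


rho = 16/31; Lq = rho^2/(1-rho) = 0.55

0.55
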